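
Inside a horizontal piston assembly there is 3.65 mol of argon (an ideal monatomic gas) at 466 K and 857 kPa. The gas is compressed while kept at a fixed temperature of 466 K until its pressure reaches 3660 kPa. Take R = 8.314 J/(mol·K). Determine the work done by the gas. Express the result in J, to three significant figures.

W ≈ -20500 J

Isothermal process: W = nRT ln(V₂/V₁) = nRT ln(P₁/P₂).
W = (3.65)(8.314)(466) × ln(857/3660)
  = 14141 × ln(0.2342) = 14141 × -1.452
W_by_gas = -20530 J.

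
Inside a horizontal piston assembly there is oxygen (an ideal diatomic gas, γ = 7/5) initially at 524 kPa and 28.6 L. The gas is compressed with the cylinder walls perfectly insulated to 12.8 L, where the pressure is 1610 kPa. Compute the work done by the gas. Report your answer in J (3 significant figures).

Adiabatic: W = (P₁V₁ − P₂V₂)/(γ − 1) with γ = 7/5.
P₁V₁ = 14986 J, P₂V₂ = 20608 J.
W = (14986 − 20608) / 0.4 = -14054 J.

W ≈ -14100 J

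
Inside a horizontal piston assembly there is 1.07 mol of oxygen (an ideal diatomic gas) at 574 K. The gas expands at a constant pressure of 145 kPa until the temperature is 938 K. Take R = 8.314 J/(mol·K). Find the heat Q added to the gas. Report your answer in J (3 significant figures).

Q ≈ 11300 J

Isobaric: W = nRΔT = (1.07)(8.314)(364) = 3238 J.
ΔU = nCᵥΔT with Cᵥ = 5R/2: ΔU = (1.07)(20.79)(364) = 8095 J.
Q = ΔU + W = 8095 + 3238 = 11333 J.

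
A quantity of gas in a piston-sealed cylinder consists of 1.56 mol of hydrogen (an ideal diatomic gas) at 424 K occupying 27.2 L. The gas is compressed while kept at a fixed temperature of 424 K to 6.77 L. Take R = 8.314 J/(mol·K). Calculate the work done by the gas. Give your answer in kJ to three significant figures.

W ≈ -7.65 kJ

Isothermal: W = nRT ln(V₂/V₁).
W = (1.56)(8.314)(424) × ln(6.77/27.2)
  = 5499 × -1.391
W_by_gas = -7648 J.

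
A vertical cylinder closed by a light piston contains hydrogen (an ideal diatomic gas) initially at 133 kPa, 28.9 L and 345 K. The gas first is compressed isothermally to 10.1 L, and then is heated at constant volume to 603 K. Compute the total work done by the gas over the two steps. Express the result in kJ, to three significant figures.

W_total ≈ -4.04 kJ

Step 1 (isothermal): W = P₁V₁ ln(V₂/V₁) = (3844) ln(10.1/28.9) = -4041 J.
Step 2 (isochoric): W = 0 (constant volume).
W_total = -4041 + 0 = -4041 J.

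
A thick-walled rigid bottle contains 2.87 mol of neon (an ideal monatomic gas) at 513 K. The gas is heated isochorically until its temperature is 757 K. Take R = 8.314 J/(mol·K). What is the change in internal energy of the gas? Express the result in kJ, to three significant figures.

ΔU ≈ 8.73 kJ

Constant volume ⇒ W = 0, so Q = ΔU = nCᵥΔT with Cᵥ = 3R/2 = 12.47 J/(mol·K).
ΔU = (2.87)(12.47)(757 − 513) = 8733 J.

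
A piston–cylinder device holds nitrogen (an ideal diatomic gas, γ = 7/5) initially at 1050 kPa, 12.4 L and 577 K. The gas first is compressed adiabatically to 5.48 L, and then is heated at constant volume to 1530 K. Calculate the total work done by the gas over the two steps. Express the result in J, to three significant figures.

Step 1 (adiabatic): W = (P₁V₁ − P₂V₂)/(γ−1) = (13020 − 18050)/0.4 = -12574 J.
Step 2 (isochoric): W = 0 (constant volume).
W_total = -12574 + 0 = -12574 J.

W_total ≈ -12600 J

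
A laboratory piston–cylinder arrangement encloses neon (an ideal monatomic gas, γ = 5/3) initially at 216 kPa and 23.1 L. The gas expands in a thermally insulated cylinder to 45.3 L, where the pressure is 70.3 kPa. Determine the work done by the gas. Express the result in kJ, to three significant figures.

Adiabatic: W = (P₁V₁ − P₂V₂)/(γ − 1) with γ = 5/3.
P₁V₁ = 4990 J, P₂V₂ = 3185 J.
W = (4990 − 3185) / 0.6667 = 2708 J.

W ≈ 2.71 kJ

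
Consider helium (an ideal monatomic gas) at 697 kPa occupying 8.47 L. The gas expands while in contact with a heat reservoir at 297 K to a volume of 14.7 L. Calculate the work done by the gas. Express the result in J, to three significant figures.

W ≈ 3250 J

Isothermal: W = nRT ln(V₂/V₁) = P₁V₁ ln(V₂/V₁).
P₁V₁ = (697 kPa)(8.47 L) = 5904 J.
W = 5904 × ln(14.7/8.47) = 5904 × 0.5513
W_by_gas = 3255 J.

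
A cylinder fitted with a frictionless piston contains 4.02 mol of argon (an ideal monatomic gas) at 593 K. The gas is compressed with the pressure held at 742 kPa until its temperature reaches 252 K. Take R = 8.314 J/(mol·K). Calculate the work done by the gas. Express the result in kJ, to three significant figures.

W ≈ -11.4 kJ

Isobaric: W = P ΔV = nR ΔT.
W = (4.02)(8.314)(252 − 593) = -11397 J.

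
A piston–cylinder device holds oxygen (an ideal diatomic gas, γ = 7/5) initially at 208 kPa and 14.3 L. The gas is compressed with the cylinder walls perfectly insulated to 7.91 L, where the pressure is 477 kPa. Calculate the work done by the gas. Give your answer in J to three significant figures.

W ≈ -2000 J

Adiabatic: W = (P₁V₁ − P₂V₂)/(γ − 1) with γ = 7/5.
P₁V₁ = 2974 J, P₂V₂ = 3773 J.
W = (2974 − 3773) / 0.4 = -1997 J.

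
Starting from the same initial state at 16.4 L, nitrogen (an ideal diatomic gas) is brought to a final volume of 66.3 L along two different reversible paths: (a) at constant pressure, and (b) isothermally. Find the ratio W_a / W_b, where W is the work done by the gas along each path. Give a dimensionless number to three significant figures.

Path (a) isobaric: W = P₁(V₂ − V₁) → W_a/(P₁V₁) = 3.043.
Path (b) isothermal: W = P₁V₁ ln(V₂/V₁) → W_b/(P₁V₁) = 1.397.
W_a / W_b = 3.043 / 1.397 = 2.178.

W_a / W_b ≈ 2.18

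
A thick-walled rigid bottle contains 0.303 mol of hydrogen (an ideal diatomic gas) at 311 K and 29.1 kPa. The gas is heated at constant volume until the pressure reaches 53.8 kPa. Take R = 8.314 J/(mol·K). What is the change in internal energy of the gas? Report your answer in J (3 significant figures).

Constant volume ⇒ W = 0, so Q = ΔU = nCᵥΔT with Cᵥ = 5R/2 = 20.79 J/(mol·K).
At constant V, T₂/T₁ = P₂/P₁ ⇒ ΔT = T₁(P₂/P₁ − 1) = 311·(53.8/29.1 − 1) = 264 K.
ΔU = (0.303)(20.79)(264) = 1662 J.

ΔU ≈ 1660 J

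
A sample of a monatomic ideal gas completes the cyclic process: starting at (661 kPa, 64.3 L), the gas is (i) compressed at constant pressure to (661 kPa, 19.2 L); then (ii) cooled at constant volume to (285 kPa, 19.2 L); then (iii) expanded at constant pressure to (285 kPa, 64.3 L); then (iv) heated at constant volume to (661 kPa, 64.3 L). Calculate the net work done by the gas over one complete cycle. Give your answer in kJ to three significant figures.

W_net ≈ -17.0 kJ

Constant-volume legs do no work.
W(i) = (661)(19.2 − 64.3) = -29811 J; W(iii) = (285)(64.3 − 19.2) = 12853 J.
W_net = -29811 + 12853 = -16958 J (the counter-clockwise enclosed area).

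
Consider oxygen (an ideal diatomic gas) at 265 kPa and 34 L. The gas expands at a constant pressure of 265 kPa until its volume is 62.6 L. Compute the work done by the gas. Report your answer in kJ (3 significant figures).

Isobaric: W = P ΔV.
W = (265 kPa)(62.6 − 34 L) = (265)(28.6) = 7579 J.

W ≈ 7.58 kJ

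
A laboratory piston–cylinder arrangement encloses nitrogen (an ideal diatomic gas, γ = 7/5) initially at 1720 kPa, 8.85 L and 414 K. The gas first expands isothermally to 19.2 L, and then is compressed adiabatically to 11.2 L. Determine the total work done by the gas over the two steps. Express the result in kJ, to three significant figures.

Step 1 (isothermal): W = P₁V₁ ln(V₂/V₁) = (15222) ln(19.2/8.85) = 11789 J.
After step 1: P = 792.8 kPa, V = 19.2 L, T = 414 K.
Step 2 (adiabatic): W = (P₁V₁ − P₂V₂)/(γ−1) = (15222 − 18884)/0.4 = -9156 J.
W_total = 11789 − 9156 = 2633 J.

W_total ≈ 2.63 kJ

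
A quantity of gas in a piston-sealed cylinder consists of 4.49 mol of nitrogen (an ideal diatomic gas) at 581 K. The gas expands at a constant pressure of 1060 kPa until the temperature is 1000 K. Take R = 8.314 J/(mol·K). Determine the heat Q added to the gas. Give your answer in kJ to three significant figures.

Q ≈ 54.7 kJ

Isobaric: W = nRΔT = (4.49)(8.314)(419) = 15641 J.
ΔU = nCᵥΔT with Cᵥ = 5R/2: ΔU = (4.49)(20.79)(419) = 39103 J.
Q = ΔU + W = 39103 + 15641 = 54744 J.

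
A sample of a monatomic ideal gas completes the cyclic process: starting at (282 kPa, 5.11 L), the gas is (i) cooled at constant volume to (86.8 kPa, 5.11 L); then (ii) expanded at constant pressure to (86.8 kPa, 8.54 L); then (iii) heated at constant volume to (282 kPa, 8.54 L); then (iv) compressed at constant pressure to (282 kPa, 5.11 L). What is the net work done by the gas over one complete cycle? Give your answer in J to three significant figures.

Constant-volume legs do no work.
W(ii) = (86.8)(8.54 − 5.11) = 297.7 J; W(iv) = (282)(5.11 − 8.54) = -967.3 J.
W_net = 297.7 − 967.3 = -669.5 J (the counter-clockwise enclosed area).

W_net ≈ -670 J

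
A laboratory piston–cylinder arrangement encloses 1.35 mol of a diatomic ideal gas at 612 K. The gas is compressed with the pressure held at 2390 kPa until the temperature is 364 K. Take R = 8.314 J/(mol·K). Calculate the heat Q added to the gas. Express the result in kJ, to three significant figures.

Q ≈ -9.74 kJ

Isobaric: W = nRΔT = (1.35)(8.314)(-248) = -2784 J.
ΔU = nCᵥΔT with Cᵥ = 5R/2: ΔU = (1.35)(20.79)(-248) = -6959 J.
Q = ΔU + W = -6959 − 2784 = -9742 J.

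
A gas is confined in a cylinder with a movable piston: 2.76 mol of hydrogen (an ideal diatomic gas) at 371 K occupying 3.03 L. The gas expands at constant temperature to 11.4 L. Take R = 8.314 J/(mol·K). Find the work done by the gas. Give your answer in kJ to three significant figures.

Isothermal: W = nRT ln(V₂/V₁).
W = (2.76)(8.314)(371) × ln(11.4/3.03)
  = 8513 × 1.325
W_by_gas = 11280 J.

W ≈ 11.3 kJ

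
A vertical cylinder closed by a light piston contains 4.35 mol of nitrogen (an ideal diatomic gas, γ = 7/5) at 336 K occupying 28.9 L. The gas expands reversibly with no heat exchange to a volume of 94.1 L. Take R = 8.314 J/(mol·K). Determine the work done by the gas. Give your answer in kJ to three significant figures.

Adiabatic: TV^(γ−1) = const with γ = 7/5.
T₂ = T₁ (V₁/V₂)^(γ−1) = 336 × (28.9/94.1)^0.4 = 336 × 0.6236 = 209.5 K.
W_by = nCᵥ(T₁ − T₂) = (4.35)(20.79)(336 − 209.5) = 11434 J.

W ≈ 11.4 kJ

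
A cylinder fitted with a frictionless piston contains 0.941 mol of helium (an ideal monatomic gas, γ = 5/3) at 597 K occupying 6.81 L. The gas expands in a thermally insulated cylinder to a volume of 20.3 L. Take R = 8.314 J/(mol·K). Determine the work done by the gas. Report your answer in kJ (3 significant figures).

W ≈ 3.62 kJ

Adiabatic: TV^(γ−1) = const with γ = 5/3.
T₂ = T₁ (V₁/V₂)^(γ−1) = 597 × (6.81/20.3)^0.667 = 597 × 0.4828 = 288.2 K.
W_by = nCᵥ(T₁ − T₂) = (0.941)(12.47)(597 − 288.2) = 3623 J.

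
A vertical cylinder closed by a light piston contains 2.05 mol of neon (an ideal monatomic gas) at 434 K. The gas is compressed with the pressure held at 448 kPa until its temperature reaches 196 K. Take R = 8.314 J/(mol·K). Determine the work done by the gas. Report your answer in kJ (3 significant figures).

Isobaric: W = P ΔV = nR ΔT.
W = (2.05)(8.314)(196 − 434) = -4056 J.

W ≈ -4.06 kJ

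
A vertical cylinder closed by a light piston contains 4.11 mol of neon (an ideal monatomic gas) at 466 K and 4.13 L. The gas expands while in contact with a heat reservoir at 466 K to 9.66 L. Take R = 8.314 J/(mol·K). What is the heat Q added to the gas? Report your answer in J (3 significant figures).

Isothermal ⇒ ΔU = 0, so Q = W = nRT ln(V₂/V₁).
Q = (4.11)(8.314)(466) ln(9.66/4.13) = 15923 × 0.8497 = 13530 J.

Q ≈ 13500 J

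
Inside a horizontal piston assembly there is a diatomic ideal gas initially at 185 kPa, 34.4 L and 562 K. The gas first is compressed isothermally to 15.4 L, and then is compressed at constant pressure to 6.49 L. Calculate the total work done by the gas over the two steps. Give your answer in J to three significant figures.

Step 1 (isothermal): W = P₁V₁ ln(V₂/V₁) = (6364) ln(15.4/34.4) = -5115 J.
After step 1: P = 413.2 kPa, V = 15.4 L, T = 562 K.
Step 2 (isobaric): W = PΔV = (413.2 kPa)(6.49 − 15.4 L) = -3682 J.
W_total = -5115 − 3682 = -8797 J.

W_total ≈ -8800 J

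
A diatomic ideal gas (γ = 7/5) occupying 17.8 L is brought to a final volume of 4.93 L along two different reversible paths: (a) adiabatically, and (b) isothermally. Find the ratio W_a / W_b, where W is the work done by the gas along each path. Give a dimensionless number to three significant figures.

Path (a) adiabatic: W = P₁V₁(1 − (V₁/V₂)^(γ−1))/(γ−1) → W_a/(P₁V₁) = -1.678.
Path (b) isothermal: W = P₁V₁ ln(V₂/V₁) → W_b/(P₁V₁) = -1.284.
W_a / W_b = -1.678 / -1.284 = 1.307.

W_a / W_b ≈ 1.31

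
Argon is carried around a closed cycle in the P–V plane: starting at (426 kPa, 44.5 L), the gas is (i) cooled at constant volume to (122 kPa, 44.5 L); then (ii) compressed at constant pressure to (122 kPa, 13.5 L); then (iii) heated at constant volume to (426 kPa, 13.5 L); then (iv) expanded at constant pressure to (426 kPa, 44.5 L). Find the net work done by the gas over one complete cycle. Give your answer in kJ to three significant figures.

W_net ≈ 9.42 kJ

Constant-volume legs do no work.
W(ii) = (122)(13.5 − 44.5) = -3782 J; W(iv) = (426)(44.5 − 13.5) = 13206 J.
W_net = -3782 + 13206 = 9424 J (the clockwise enclosed area).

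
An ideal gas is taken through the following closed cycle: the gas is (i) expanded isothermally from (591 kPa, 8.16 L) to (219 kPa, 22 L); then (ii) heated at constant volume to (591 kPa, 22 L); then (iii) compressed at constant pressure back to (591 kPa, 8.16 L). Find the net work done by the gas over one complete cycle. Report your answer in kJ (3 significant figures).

W_net ≈ -3.40 kJ

Leg (i): W = PᵢVᵢ ln(V_f/Vᵢ) = (4823) ln(22/8.16) = 4783 J.
Leg (ii): W = 0.
Leg (iii): W = PΔV = (591)(8.16 − 22) = -8179 J.
W_net = 4783 − 8179 = -3396 J.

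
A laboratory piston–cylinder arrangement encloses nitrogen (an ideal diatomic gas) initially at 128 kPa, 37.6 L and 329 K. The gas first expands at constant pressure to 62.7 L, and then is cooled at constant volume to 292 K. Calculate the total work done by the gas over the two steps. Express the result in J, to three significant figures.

Step 1 (isobaric): W = PΔV = (128 kPa)(62.7 − 37.6 L) = 3213 J.
Step 2 (isochoric): W = 0 (constant volume).
W_total = 3213 + 0 = 3213 J.

W_total ≈ 3210 J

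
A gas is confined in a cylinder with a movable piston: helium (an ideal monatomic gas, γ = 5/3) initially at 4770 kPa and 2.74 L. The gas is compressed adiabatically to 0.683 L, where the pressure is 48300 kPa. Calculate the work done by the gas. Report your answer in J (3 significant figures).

W ≈ -29900 J

Adiabatic: W = (P₁V₁ − P₂V₂)/(γ − 1) with γ = 5/3.
P₁V₁ = 13070 J, P₂V₂ = 32989 J.
W = (13070 − 32989) / 0.6667 = -29879 J.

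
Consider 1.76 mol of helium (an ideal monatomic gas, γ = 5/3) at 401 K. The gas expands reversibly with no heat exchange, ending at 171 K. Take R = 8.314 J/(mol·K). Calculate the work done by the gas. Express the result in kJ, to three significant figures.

Adiabatic ⇒ Q = 0, so W_by = −ΔU = nCᵥ(T₁ − T₂).
Cᵥ = 3R/2 = 12.47 J/(mol·K).
W = (1.76)(12.47)(401 − 171) = 5048 J.

W ≈ 5.05 kJ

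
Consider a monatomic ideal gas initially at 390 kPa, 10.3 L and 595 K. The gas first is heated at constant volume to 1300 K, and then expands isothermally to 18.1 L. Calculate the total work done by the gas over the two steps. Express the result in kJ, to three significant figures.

W_total ≈ 4.95 kJ

Step 1 (isochoric): W = 0 (constant volume).
After step 1: P = 852.1 kPa (V unchanged).
Step 2 (isothermal): W = P₁V₁ ln(V₂/V₁) = (8777) ln(18.1/10.3) = 4948 J.
W_total = 0 + 4948 = 4948 J.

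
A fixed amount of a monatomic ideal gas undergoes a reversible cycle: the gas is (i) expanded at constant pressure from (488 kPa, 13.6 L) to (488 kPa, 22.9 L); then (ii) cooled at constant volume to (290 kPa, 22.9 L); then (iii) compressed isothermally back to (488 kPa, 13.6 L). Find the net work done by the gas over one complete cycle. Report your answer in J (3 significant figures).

Leg (i): W = PΔV = (488)(22.9 − 13.6) = 4538 J.
Leg (ii): W = 0.
Leg (iii): W = PᵢVᵢ ln(V_f/Vᵢ) = (6641) ln(13.6/22.9) = -3460 J.
W_net = 4538 − 3460 = 1078 J.

W_net ≈ 1080 J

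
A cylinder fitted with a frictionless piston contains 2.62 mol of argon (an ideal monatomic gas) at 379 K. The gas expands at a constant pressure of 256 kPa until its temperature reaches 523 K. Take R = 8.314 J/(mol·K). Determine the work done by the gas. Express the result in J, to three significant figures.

W ≈ 3140 J

Isobaric: W = P ΔV = nR ΔT.
W = (2.62)(8.314)(523 − 379) = 3137 J.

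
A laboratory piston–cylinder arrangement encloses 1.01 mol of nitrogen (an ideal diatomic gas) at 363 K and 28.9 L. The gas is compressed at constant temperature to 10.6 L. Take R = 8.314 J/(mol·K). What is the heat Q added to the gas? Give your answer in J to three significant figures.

Q ≈ -3060 J

Isothermal ⇒ ΔU = 0, so Q = W = nRT ln(V₂/V₁).
Q = (1.01)(8.314)(363) ln(10.6/28.9) = 3048 × -1.003 = -3057 J.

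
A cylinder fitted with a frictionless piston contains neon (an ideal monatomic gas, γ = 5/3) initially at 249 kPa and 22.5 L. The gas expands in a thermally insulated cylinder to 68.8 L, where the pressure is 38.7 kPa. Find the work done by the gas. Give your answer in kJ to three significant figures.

Adiabatic: W = (P₁V₁ − P₂V₂)/(γ − 1) with γ = 5/3.
P₁V₁ = 5602 J, P₂V₂ = 2663 J.
W = (5602 − 2663) / 0.6667 = 4410 J.

W ≈ 4.41 kJ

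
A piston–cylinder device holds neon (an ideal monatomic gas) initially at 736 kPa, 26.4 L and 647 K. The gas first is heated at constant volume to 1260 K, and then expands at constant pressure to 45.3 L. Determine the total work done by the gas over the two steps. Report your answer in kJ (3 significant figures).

W_total ≈ 27.1 kJ

Step 1 (isochoric): W = 0 (constant volume).
After step 1: P = 1433 kPa (V unchanged).
Step 2 (isobaric): W = PΔV = (1433 kPa)(45.3 − 26.4 L) = 27090 J.
W_total = 0 + 27090 = 27090 J.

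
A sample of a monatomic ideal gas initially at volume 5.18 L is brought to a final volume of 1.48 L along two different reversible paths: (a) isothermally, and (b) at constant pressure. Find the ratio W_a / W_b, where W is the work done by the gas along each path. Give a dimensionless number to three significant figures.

Path (a) isothermal: W = P₁V₁ ln(V₂/V₁) → W_a/(P₁V₁) = -1.253.
Path (b) isobaric: W = P₁(V₂ − V₁) → W_b/(P₁V₁) = -0.7143.
W_a / W_b = -1.253 / -0.7143 = 1.754.

W_a / W_b ≈ 1.75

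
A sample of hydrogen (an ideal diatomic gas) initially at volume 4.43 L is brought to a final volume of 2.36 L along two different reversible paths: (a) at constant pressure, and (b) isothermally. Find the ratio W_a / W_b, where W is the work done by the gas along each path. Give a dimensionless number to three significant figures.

W_a / W_b ≈ 0.742

Path (a) isobaric: W = P₁(V₂ − V₁) → W_a/(P₁V₁) = -0.4673.
Path (b) isothermal: W = P₁V₁ ln(V₂/V₁) → W_b/(P₁V₁) = -0.6297.
W_a / W_b = -0.4673 / -0.6297 = 0.742.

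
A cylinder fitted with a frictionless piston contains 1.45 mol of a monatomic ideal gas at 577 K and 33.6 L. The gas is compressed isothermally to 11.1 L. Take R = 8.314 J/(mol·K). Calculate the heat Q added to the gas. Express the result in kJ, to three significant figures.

Q ≈ -7.70 kJ

Isothermal ⇒ ΔU = 0, so Q = W = nRT ln(V₂/V₁).
Q = (1.45)(8.314)(577) ln(11.1/33.6) = 6956 × -1.108 = -7704 J.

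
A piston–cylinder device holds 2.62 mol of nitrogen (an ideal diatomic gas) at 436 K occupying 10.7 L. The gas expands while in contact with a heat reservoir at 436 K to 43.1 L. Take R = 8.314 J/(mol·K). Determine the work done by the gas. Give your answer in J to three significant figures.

Isothermal: W = nRT ln(V₂/V₁).
W = (2.62)(8.314)(436) × ln(43.1/10.7)
  = 9497 × 1.393
W_by_gas = 13232 J.

W ≈ 13200 J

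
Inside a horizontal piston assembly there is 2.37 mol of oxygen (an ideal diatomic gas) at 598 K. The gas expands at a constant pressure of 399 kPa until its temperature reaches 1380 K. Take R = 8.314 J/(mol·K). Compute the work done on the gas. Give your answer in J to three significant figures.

W ≈ -15400 J

Isobaric: W = P ΔV = nR ΔT.
W = (2.37)(8.314)(1380 − 598) = 15409 J.
Work on gas = −W_by = -15409 J.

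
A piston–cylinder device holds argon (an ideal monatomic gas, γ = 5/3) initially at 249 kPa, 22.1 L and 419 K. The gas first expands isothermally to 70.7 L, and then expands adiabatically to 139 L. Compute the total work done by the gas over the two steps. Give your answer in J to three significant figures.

Step 1 (isothermal): W = P₁V₁ ln(V₂/V₁) = (5503) ln(70.7/22.1) = 6399 J.
After step 1: P = 77.83 kPa, V = 70.7 L, T = 419 K.
Step 2 (adiabatic): W = (P₁V₁ − P₂V₂)/(γ−1) = (5503 − 3506)/0.667 = 2995 J.
W_total = 6399 + 2995 = 9394 J.

W_total ≈ 9390 J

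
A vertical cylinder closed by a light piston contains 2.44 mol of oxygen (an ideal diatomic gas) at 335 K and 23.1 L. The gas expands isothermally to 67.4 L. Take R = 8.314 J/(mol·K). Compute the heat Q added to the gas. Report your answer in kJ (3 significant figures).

Isothermal ⇒ ΔU = 0, so Q = W = nRT ln(V₂/V₁).
Q = (2.44)(8.314)(335) ln(67.4/23.1) = 6796 × 1.071 = 7277 J.

Q ≈ 7.28 kJ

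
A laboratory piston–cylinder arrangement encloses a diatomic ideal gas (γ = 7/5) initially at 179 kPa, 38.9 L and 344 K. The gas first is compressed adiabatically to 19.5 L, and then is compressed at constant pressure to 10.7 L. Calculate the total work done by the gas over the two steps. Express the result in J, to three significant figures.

Step 1 (adiabatic): W = (P₁V₁ − P₂V₂)/(γ−1) = (6963 − 9178)/0.4 = -5538 J.
After step 1: P = 470.7 kPa, V = 19.5 L, T = 453.4 K.
Step 2 (isobaric): W = PΔV = (470.7 kPa)(10.7 − 19.5 L) = -4142 J.
W_total = -5538 − 4142 = -9680 J.

W_total ≈ -9680 J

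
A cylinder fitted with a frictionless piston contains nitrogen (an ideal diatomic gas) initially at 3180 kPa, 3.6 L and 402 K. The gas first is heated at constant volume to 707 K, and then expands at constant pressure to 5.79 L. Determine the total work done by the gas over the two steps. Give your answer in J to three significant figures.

Step 1 (isochoric): W = 0 (constant volume).
After step 1: P = 5593 kPa (V unchanged).
Step 2 (isobaric): W = PΔV = (5593 kPa)(5.79 − 3.6 L) = 12248 J.
W_total = 0 + 12248 = 12248 J.

W_total ≈ 12200 J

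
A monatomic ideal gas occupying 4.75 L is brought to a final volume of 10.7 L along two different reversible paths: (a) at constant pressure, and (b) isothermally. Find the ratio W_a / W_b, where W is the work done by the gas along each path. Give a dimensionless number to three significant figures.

Path (a) isobaric: W = P₁(V₂ − V₁) → W_a/(P₁V₁) = 1.253.
Path (b) isothermal: W = P₁V₁ ln(V₂/V₁) → W_b/(P₁V₁) = 0.8121.
W_a / W_b = 1.253 / 0.8121 = 1.542.

W_a / W_b ≈ 1.54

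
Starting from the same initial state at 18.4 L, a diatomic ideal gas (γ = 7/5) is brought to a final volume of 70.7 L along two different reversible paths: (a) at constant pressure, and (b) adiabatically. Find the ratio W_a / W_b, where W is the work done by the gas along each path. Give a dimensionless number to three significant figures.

W_a / W_b ≈ 2.73

Path (a) isobaric: W = P₁(V₂ − V₁) → W_a/(P₁V₁) = 2.842.
Path (b) adiabatic: W = P₁V₁(1 − (V₁/V₂)^(γ−1))/(γ−1) → W_b/(P₁V₁) = 1.041.
W_a / W_b = 2.842 / 1.041 = 2.731.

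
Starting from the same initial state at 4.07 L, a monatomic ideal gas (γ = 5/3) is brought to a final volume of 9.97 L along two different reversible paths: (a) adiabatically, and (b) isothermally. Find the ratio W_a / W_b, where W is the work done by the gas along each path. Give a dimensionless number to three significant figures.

W_a / W_b ≈ 0.753

Path (a) adiabatic: W = P₁V₁(1 − (V₁/V₂)^(γ−1))/(γ−1) → W_a/(P₁V₁) = 0.6746.
Path (b) isothermal: W = P₁V₁ ln(V₂/V₁) → W_b/(P₁V₁) = 0.8959.
W_a / W_b = 0.6746 / 0.8959 = 0.7529.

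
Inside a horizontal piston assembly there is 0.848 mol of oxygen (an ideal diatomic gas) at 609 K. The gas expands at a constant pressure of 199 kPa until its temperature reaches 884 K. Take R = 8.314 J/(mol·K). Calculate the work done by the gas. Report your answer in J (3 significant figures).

Isobaric: W = P ΔV = nR ΔT.
W = (0.848)(8.314)(884 − 609) = 1939 J.

W ≈ 1940 J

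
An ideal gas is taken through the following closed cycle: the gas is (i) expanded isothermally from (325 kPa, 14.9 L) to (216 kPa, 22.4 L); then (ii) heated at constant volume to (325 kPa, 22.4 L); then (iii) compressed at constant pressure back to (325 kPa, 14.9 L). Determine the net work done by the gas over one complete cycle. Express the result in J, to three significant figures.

Leg (i): W = PᵢVᵢ ln(V_f/Vᵢ) = (4842) ln(22.4/14.9) = 1974 J.
Leg (ii): W = 0.
Leg (iii): W = PΔV = (325)(14.9 − 22.4) = -2437 J.
W_net = 1974 − 2437 = -463.2 J.

W_net ≈ -463 J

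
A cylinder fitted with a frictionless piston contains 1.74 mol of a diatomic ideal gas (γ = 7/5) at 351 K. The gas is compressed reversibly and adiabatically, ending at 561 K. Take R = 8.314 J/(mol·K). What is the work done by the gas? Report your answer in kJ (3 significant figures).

W ≈ -7.59 kJ

Adiabatic ⇒ Q = 0, so W_by = −ΔU = nCᵥ(T₁ − T₂).
Cᵥ = 5R/2 = 20.79 J/(mol·K).
W = (1.74)(20.79)(351 − 561) = -7595 J.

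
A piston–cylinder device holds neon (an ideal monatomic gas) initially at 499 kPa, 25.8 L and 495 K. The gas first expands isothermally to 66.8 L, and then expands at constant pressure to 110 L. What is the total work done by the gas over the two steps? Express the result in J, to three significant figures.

W_total ≈ 20600 J

Step 1 (isothermal): W = P₁V₁ ln(V₂/V₁) = (12874) ln(66.8/25.8) = 12248 J.
After step 1: P = 192.7 kPa, V = 66.8 L, T = 495 K.
Step 2 (isobaric): W = PΔV = (192.7 kPa)(110 − 66.8 L) = 8326 J.
W_total = 12248 + 8326 = 20573 J.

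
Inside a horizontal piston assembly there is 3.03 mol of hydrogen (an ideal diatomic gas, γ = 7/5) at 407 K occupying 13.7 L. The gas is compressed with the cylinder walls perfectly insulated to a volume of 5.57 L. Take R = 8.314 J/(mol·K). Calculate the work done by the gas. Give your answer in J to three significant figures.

W ≈ -11100 J

Adiabatic: TV^(γ−1) = const with γ = 7/5.
T₂ = T₁ (V₁/V₂)^(γ−1) = 407 × (13.7/5.57)^0.4 = 407 × 1.433 = 583.4 K.
W_by = nCᵥ(T₁ − T₂) = (3.03)(20.79)(407 − 583.4) = -11107 J.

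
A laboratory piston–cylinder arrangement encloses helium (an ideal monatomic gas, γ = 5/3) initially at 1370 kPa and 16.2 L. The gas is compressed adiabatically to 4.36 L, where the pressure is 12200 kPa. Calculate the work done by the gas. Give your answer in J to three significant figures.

W ≈ -46500 J

Adiabatic: W = (P₁V₁ − P₂V₂)/(γ − 1) with γ = 5/3.
P₁V₁ = 22194 J, P₂V₂ = 53192 J.
W = (22194 − 53192) / 0.6667 = -46497 J.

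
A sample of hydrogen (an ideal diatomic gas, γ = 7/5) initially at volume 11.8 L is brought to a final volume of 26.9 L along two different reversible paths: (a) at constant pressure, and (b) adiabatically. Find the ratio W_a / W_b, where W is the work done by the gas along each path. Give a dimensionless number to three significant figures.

W_a / W_b ≈ 1.82

Path (a) isobaric: W = P₁(V₂ − V₁) → W_a/(P₁V₁) = 1.28.
Path (b) adiabatic: W = P₁V₁(1 − (V₁/V₂)^(γ−1))/(γ−1) → W_b/(P₁V₁) = 0.702.
W_a / W_b = 1.28 / 0.702 = 1.823.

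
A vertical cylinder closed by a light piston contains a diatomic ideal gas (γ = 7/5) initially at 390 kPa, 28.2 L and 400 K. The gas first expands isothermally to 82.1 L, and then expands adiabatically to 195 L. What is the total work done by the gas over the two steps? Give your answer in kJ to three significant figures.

Step 1 (isothermal): W = P₁V₁ ln(V₂/V₁) = (10998) ln(82.1/28.2) = 11753 J.
After step 1: P = 134 kPa, V = 82.1 L, T = 400 K.
Step 2 (adiabatic): W = (P₁V₁ − P₂V₂)/(γ−1) = (10998 − 7781)/0.4 = 8042 J.
W_total = 11753 + 8042 = 19795 J.

W_total ≈ 19.8 kJ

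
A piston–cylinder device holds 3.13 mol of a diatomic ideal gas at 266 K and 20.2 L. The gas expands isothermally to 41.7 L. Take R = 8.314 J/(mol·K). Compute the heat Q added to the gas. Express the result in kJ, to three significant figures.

Isothermal ⇒ ΔU = 0, so Q = W = nRT ln(V₂/V₁).
Q = (3.13)(8.314)(266) ln(41.7/20.2) = 6922 × 0.7248 = 5017 J.

Q ≈ 5.02 kJ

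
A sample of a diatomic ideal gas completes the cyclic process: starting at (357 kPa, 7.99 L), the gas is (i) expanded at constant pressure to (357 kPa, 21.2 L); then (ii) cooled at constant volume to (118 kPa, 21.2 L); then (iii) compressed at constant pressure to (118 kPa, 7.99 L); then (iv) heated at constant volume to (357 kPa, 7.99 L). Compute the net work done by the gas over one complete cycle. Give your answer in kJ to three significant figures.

Constant-volume legs do no work.
W(i) = (357)(21.2 − 7.99) = 4716 J; W(iii) = (118)(7.99 − 21.2) = -1559 J.
W_net = 4716 − 1559 = 3157 J (the clockwise enclosed area).

W_net ≈ 3.16 kJ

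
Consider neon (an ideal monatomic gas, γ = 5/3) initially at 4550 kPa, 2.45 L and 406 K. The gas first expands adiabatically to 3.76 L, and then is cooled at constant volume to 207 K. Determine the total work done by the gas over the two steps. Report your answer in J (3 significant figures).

Step 1 (adiabatic): W = (P₁V₁ − P₂V₂)/(γ−1) = (11148 − 8378)/0.667 = 4154 J.
Step 2 (isochoric): W = 0 (constant volume).
W_total = 4154 + 0 = 4154 J.

W_total ≈ 4150 J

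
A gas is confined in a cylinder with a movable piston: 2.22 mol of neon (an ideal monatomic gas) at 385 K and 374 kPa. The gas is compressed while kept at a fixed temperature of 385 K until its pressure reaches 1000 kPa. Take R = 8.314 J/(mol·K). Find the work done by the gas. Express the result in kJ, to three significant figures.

Isothermal process: W = nRT ln(V₂/V₁) = nRT ln(P₁/P₂).
W = (2.22)(8.314)(385) × ln(374/1000)
  = 7106 × ln(0.374) = 7106 × -0.9835
W_by_gas = -6989 J.

W ≈ -6.99 kJ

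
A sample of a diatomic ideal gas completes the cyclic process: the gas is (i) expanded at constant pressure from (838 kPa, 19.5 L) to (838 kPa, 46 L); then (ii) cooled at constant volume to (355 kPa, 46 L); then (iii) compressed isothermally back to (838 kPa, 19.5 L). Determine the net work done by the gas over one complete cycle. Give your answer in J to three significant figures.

W_net ≈ 8190 J

Leg (i): W = PΔV = (838)(46 − 19.5) = 22207 J.
Leg (ii): W = 0.
Leg (iii): W = PᵢVᵢ ln(V_f/Vᵢ) = (16330) ln(19.5/46) = -14015 J.
W_net = 22207 − 14015 = 8192 J.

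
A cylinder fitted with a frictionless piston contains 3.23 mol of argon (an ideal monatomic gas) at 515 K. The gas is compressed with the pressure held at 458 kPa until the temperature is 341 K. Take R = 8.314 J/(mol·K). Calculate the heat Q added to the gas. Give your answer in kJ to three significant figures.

Isobaric: W = nRΔT = (3.23)(8.314)(-174) = -4673 J.
ΔU = nCᵥΔT with Cᵥ = 3R/2: ΔU = (3.23)(12.47)(-174) = -7009 J.
Q = ΔU + W = -7009 − 4673 = -11682 J.

Q ≈ -11.7 kJ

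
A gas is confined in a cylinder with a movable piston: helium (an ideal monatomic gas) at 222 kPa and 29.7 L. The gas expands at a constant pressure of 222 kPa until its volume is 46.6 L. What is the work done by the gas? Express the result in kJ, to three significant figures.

W ≈ 3.75 kJ

Isobaric: W = P ΔV.
W = (222 kPa)(46.6 − 29.7 L) = (222)(16.9) = 3752 J.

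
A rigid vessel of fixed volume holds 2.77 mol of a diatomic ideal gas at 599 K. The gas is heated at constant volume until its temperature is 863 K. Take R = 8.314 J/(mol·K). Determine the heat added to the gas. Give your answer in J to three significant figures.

Q ≈ 15200 J

Constant volume ⇒ W = 0, so Q = ΔU = nCᵥΔT with Cᵥ = 5R/2 = 20.79 J/(mol·K).
ΔU = (2.77)(20.79)(863 − 599) = 15200 J.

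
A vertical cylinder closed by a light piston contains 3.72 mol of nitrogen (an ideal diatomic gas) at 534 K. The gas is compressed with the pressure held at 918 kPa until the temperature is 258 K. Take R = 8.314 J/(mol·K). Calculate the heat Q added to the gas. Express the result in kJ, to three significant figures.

Q ≈ -29.9 kJ

Isobaric: W = nRΔT = (3.72)(8.314)(-276) = -8536 J.
ΔU = nCᵥΔT with Cᵥ = 5R/2: ΔU = (3.72)(20.79)(-276) = -21340 J.
Q = ΔU + W = -21340 − 8536 = -29877 J.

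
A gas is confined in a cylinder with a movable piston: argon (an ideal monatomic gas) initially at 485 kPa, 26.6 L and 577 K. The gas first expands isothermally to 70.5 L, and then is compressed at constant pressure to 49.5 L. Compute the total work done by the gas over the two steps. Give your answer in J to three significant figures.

W_total ≈ 8730 J

Step 1 (isothermal): W = P₁V₁ ln(V₂/V₁) = (12901) ln(70.5/26.6) = 12575 J.
After step 1: P = 183 kPa, V = 70.5 L, T = 577 K.
Step 2 (isobaric): W = PΔV = (183 kPa)(49.5 − 70.5 L) = -3843 J.
W_total = 12575 − 3843 = 8732 J.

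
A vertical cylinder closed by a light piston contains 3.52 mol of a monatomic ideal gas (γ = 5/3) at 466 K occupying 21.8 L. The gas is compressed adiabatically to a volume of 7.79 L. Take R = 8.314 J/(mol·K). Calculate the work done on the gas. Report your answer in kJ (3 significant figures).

Adiabatic: TV^(γ−1) = const with γ = 5/3.
T₂ = T₁ (V₁/V₂)^(γ−1) = 466 × (21.8/7.79)^0.667 = 466 × 1.986 = 925.4 K.
W_by = nCᵥ(T₁ − T₂) = (3.52)(12.47)(466 − 925.4) = -20167 J.
Work on gas = −W_by = 20167 J.

W ≈ 20.2 kJ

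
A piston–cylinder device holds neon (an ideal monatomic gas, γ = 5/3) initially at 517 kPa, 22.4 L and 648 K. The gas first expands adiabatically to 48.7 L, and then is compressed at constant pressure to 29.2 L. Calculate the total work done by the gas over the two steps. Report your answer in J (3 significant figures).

W_total ≈ 4260 J

Step 1 (adiabatic): W = (P₁V₁ − P₂V₂)/(γ−1) = (11581 − 6901)/0.667 = 7020 J.
After step 1: P = 141.7 kPa, V = 48.7 L, T = 386.1 K.
Step 2 (isobaric): W = PΔV = (141.7 kPa)(29.2 − 48.7 L) = -2763 J.
W_total = 7020 − 2763 = 4257 J.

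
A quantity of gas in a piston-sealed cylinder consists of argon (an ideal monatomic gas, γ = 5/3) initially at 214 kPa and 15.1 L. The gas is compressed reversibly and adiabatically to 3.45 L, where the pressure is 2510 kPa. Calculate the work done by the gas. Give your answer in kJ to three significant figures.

W ≈ -8.14 kJ

Adiabatic: W = (P₁V₁ − P₂V₂)/(γ − 1) with γ = 5/3.
P₁V₁ = 3231 J, P₂V₂ = 8660 J.
W = (3231 − 8660) / 0.6667 = -8142 J.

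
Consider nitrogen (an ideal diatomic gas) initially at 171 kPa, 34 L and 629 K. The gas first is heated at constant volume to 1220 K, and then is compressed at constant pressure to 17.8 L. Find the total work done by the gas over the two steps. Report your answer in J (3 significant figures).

W_total ≈ -5370 J

Step 1 (isochoric): W = 0 (constant volume).
After step 1: P = 331.7 kPa (V unchanged).
Step 2 (isobaric): W = PΔV = (331.7 kPa)(17.8 − 34 L) = -5373 J.
W_total = 0 − 5373 = -5373 J.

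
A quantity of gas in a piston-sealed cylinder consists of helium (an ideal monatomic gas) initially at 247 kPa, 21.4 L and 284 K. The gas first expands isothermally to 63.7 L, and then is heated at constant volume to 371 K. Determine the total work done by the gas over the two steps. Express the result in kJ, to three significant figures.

W_total ≈ 5.77 kJ

Step 1 (isothermal): W = P₁V₁ ln(V₂/V₁) = (5286) ln(63.7/21.4) = 5766 J.
Step 2 (isochoric): W = 0 (constant volume).
W_total = 5766 + 0 = 5766 J.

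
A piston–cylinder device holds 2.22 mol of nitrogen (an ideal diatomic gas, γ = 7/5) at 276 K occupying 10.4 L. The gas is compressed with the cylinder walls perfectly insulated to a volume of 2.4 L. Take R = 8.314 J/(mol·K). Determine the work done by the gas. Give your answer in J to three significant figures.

Adiabatic: TV^(γ−1) = const with γ = 7/5.
T₂ = T₁ (V₁/V₂)^(γ−1) = 276 × (10.4/2.4)^0.4 = 276 × 1.798 = 496.2 K.
W_by = nCᵥ(T₁ − T₂) = (2.22)(20.79)(276 − 496.2) = -10160 J.

W ≈ -10200 J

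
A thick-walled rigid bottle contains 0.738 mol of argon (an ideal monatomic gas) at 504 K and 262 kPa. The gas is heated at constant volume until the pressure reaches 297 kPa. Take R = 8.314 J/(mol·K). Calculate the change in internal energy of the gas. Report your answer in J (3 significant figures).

Constant volume ⇒ W = 0, so Q = ΔU = nCᵥΔT with Cᵥ = 3R/2 = 12.47 J/(mol·K).
At constant V, T₂/T₁ = P₂/P₁ ⇒ ΔT = T₁(P₂/P₁ − 1) = 504·(297/262 − 1) = 67.33 K.
ΔU = (0.738)(12.47)(67.33) = 619.7 J.

ΔU ≈ 620 J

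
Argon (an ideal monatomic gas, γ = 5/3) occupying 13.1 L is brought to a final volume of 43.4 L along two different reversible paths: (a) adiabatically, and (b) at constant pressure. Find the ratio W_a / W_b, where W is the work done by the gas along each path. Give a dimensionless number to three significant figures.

Path (a) adiabatic: W = P₁V₁(1 − (V₁/V₂)^(γ−1))/(γ−1) → W_a/(P₁V₁) = 0.825.
Path (b) isobaric: W = P₁(V₂ − V₁) → W_b/(P₁V₁) = 2.313.
W_a / W_b = 0.825 / 2.313 = 0.3567.

W_a / W_b ≈ 0.357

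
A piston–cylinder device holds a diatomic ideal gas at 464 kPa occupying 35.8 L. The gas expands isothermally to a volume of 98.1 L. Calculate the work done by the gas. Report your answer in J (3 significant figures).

Isothermal: W = nRT ln(V₂/V₁) = P₁V₁ ln(V₂/V₁).
P₁V₁ = (464 kPa)(35.8 L) = 16611 J.
W = 16611 × ln(98.1/35.8) = 16611 × 1.008
W_by_gas = 16745 J.

W ≈ 16700 J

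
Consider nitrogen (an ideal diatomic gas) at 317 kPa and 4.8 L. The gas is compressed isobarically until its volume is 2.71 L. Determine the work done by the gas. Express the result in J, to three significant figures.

W ≈ -663 J

Isobaric: W = P ΔV.
W = (317 kPa)(2.71 − 4.8 L) = (317)(-2.09) = -662.5 J.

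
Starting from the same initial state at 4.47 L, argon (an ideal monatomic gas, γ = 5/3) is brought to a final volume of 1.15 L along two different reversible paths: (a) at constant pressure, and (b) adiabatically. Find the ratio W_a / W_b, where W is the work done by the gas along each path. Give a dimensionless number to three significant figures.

W_a / W_b ≈ 0.336

Path (a) isobaric: W = P₁(V₂ − V₁) → W_a/(P₁V₁) = -0.7427.
Path (b) adiabatic: W = P₁V₁(1 − (V₁/V₂)^(γ−1))/(γ−1) → W_b/(P₁V₁) = -2.208.
W_a / W_b = -0.7427 / -2.208 = 0.3363.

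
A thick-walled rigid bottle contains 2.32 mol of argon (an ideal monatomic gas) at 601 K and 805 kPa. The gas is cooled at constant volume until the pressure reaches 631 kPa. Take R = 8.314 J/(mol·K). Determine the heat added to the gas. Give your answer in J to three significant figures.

Q ≈ -3760 J

Constant volume ⇒ W = 0, so Q = ΔU = nCᵥΔT with Cᵥ = 3R/2 = 12.47 J/(mol·K).
At constant V, T₂/T₁ = P₂/P₁ ⇒ ΔT = T₁(P₂/P₁ − 1) = 601·(631/805 − 1) = -129.9 K.
ΔU = (2.32)(12.47)(-129.9) = -3759 J.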